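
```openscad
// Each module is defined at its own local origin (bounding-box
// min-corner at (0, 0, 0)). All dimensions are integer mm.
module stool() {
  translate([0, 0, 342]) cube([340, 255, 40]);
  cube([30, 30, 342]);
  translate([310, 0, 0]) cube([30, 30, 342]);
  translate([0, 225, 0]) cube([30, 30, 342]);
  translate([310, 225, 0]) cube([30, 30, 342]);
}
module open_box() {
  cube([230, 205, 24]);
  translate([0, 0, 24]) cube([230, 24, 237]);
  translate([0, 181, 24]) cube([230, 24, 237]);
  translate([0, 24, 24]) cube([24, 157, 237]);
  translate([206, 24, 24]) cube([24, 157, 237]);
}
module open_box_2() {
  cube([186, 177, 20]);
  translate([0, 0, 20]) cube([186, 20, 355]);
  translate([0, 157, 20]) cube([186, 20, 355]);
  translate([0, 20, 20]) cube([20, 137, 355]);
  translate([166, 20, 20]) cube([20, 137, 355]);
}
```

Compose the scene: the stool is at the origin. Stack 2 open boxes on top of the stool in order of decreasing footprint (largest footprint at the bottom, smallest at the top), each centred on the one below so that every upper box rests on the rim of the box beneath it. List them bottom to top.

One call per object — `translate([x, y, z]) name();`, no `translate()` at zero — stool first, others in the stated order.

stool();
translate([55, 25, 382]) open_box();
translate([77, 39, 643]) open_box_2();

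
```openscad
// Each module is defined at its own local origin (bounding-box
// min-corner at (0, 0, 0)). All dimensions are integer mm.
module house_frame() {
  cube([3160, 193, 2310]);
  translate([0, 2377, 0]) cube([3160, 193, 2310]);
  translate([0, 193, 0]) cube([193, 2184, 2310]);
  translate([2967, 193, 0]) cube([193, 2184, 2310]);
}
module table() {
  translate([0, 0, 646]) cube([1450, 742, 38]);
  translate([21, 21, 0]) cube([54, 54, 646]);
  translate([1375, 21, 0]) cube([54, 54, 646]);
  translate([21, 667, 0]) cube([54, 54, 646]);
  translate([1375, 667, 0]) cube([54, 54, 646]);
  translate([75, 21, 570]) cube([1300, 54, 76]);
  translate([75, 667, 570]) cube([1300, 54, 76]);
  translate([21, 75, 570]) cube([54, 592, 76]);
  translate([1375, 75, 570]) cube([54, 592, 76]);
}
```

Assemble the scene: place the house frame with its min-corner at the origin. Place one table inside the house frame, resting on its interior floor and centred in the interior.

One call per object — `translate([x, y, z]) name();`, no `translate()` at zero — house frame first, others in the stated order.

house_frame();
translate([855, 914, 0]) table();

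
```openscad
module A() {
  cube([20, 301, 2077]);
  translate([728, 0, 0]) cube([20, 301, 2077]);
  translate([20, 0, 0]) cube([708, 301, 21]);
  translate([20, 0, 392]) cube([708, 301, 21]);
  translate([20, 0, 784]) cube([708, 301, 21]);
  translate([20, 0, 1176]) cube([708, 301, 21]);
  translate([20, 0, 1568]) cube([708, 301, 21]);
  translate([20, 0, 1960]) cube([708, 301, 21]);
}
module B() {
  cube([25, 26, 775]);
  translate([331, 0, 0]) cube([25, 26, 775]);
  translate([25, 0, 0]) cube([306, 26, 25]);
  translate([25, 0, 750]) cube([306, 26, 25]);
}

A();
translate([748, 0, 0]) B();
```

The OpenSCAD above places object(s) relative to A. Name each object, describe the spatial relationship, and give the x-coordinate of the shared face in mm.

The bookshelf's +x face and the picture frame's −x face are both at x = 748 mm.

A is a bookshelf. B is a picture frame. The picture frame is against the bookshelf's +x side, with their −y faces flush. The x-coordinate of the shared face is 748 mm.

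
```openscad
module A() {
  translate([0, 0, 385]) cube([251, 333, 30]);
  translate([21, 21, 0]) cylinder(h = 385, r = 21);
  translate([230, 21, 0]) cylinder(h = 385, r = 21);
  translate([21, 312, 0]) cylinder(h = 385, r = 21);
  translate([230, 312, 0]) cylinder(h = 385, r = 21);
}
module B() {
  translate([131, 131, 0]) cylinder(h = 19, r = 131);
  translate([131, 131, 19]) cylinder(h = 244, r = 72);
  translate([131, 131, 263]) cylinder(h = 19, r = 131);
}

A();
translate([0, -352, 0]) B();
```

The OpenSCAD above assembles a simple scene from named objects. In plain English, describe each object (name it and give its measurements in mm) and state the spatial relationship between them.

A is a four-legged stool. The seat is 251×333 mm, 30 mm thick, top at z = 415 mm. It stands on four round legs, each 42 mm in diameter, from z = 0 to the seat underside, each leg's axis is inset half a diameter from the nearest pair of seat edges (so the leg's bounding box is flush with the corner).

B is a spool: two coaxial disc flanges of radius 131 mm and thickness 19 mm, joined by a core cylinder of radius 72 mm and height 244 mm. The lower flange rests on z = 0 and the three cylinders share a vertical axis.

The spool is on the floor beside the stool on its −y side.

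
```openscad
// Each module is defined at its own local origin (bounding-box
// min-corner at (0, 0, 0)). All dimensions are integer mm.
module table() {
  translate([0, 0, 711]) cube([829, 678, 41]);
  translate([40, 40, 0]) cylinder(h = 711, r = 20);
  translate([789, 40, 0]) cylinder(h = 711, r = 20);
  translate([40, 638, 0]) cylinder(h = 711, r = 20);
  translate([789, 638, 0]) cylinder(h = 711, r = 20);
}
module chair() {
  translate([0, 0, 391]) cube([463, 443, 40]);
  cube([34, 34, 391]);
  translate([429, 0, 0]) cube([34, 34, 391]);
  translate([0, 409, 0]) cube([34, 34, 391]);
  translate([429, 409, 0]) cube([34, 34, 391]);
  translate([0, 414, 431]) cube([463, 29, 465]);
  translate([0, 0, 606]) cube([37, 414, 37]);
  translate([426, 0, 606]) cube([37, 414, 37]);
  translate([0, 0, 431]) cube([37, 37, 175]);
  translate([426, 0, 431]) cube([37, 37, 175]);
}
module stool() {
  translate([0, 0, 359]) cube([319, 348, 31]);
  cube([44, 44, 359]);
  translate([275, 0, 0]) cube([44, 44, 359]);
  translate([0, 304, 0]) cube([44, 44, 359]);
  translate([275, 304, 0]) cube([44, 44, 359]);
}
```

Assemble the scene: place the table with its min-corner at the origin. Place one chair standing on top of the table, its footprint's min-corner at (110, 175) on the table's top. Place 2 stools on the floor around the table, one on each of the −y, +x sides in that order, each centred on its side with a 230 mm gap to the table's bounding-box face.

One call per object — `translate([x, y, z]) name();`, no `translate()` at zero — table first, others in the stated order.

table();
translate([110, 175, 752]) chair();
translate([255, -578, 0]) stool();
translate([1059, 165, 0]) stool();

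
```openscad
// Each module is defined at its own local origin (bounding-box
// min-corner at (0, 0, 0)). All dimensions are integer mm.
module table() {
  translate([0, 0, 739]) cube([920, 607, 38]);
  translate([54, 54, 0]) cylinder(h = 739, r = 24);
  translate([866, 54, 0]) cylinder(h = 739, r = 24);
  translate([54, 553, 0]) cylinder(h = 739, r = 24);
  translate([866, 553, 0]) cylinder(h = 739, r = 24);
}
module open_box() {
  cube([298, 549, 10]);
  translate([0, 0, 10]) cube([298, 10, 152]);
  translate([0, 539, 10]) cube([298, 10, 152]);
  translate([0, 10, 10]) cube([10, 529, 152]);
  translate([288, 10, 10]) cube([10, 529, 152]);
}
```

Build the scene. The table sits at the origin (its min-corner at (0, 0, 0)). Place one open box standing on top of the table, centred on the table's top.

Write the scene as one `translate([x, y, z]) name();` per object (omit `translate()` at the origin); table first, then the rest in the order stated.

table();
translate([311, 29, 777]) open_box();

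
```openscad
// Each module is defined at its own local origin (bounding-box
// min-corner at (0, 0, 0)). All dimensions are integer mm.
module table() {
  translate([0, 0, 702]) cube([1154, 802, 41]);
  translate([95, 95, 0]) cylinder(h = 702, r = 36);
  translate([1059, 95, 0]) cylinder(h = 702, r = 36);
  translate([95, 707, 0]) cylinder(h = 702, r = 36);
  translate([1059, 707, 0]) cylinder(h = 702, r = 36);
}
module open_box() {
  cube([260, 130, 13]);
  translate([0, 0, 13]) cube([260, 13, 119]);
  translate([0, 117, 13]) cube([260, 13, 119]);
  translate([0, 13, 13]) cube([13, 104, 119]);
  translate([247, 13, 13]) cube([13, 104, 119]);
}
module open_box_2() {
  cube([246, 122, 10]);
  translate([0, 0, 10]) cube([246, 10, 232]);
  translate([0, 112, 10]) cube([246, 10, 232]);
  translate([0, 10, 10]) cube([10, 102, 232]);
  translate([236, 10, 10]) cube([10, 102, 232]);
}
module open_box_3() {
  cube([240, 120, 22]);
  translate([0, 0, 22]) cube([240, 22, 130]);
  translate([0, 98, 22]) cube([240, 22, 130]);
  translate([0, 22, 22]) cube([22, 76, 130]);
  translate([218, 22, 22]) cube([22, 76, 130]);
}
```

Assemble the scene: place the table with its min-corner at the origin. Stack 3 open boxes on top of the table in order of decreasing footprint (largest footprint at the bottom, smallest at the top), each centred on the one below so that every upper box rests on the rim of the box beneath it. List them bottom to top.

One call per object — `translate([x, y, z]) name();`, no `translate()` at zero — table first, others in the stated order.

table();
translate([447, 336, 743]) open_box();
translate([454, 340, 875]) open_box_2();
translate([457, 341, 1117]) open_box_3();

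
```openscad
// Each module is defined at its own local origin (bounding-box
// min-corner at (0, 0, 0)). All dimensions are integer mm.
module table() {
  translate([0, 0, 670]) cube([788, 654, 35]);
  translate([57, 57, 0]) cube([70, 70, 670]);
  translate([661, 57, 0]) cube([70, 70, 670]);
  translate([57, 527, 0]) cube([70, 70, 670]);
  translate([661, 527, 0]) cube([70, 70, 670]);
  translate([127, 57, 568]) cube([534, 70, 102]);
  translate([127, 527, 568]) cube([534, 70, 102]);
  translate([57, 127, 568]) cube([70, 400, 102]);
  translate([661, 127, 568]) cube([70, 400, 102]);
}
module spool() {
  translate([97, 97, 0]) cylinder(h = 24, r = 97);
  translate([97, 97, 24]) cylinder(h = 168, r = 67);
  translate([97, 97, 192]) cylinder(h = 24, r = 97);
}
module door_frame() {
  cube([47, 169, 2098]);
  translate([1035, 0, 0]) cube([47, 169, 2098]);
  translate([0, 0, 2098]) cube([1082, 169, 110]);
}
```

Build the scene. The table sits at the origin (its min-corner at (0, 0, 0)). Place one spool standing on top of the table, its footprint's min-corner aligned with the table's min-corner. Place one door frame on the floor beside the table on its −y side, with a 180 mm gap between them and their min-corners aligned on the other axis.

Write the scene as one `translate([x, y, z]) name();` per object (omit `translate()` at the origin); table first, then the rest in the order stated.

table();
translate([0, 0, 705]) spool();
translate([0, -349, 0]) door_frame();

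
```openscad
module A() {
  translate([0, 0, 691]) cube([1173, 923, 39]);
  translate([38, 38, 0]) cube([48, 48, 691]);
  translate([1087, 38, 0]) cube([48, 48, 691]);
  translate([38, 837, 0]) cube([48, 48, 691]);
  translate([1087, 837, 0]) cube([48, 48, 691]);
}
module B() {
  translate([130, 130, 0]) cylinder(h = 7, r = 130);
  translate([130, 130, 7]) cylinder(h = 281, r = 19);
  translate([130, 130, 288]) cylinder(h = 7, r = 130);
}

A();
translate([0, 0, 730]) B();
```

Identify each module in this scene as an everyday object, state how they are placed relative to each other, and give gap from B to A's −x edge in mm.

The spool's min-x is at 0; the table's min-x is 0; gap = 0 mm.

A is a table. B is a spool. The spool is on top of the table. The gap from the spool to the table's −x edge is 0 mm.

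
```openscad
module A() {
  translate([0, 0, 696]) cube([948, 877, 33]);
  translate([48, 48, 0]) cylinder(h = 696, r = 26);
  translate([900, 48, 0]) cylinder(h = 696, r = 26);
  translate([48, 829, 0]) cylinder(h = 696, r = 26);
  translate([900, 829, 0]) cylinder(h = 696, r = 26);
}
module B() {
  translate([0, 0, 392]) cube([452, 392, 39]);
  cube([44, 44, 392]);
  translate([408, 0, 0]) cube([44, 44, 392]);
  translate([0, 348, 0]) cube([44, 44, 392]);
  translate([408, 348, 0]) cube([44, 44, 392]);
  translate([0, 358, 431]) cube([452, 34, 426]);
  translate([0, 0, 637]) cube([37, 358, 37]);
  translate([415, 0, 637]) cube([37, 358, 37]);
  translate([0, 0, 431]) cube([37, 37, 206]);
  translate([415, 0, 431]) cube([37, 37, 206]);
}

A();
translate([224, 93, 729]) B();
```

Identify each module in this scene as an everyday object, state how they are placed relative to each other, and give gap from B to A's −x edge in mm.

A is a table. B is a chair. The chair is on top of the table. The gap from the chair to the table's −x edge is 224 mm.

The chair's min-x is at 224; the table's min-x is 0; gap = 224 mm.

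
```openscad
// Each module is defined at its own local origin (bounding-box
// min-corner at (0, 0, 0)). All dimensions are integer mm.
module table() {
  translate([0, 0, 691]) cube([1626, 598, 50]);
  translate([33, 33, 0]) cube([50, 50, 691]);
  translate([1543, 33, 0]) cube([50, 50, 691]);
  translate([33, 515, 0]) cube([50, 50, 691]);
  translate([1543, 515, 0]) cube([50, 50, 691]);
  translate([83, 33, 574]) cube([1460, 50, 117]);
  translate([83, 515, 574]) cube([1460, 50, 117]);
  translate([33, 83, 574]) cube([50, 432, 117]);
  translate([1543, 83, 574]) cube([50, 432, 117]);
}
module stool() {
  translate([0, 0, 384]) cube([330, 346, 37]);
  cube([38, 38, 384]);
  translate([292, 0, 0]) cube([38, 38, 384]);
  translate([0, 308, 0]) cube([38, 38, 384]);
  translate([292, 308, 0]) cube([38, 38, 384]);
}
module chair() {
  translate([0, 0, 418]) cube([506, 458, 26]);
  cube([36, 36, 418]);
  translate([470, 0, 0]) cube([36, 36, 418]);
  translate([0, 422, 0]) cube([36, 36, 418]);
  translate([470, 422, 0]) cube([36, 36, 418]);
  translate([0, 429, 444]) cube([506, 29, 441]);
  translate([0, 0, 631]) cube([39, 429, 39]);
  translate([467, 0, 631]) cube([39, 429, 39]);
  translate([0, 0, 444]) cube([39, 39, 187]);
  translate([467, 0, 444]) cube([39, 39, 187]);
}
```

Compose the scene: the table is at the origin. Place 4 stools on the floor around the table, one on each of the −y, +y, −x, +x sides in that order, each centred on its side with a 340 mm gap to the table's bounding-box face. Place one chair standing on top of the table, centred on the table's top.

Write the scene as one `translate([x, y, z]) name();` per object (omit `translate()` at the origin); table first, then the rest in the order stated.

table();
translate([648, -686, 0]) stool();
translate([648, 938, 0]) stool();
translate([-670, 126, 0]) stool();
translate([1966, 126, 0]) stool();
translate([560, 70, 741]) chair();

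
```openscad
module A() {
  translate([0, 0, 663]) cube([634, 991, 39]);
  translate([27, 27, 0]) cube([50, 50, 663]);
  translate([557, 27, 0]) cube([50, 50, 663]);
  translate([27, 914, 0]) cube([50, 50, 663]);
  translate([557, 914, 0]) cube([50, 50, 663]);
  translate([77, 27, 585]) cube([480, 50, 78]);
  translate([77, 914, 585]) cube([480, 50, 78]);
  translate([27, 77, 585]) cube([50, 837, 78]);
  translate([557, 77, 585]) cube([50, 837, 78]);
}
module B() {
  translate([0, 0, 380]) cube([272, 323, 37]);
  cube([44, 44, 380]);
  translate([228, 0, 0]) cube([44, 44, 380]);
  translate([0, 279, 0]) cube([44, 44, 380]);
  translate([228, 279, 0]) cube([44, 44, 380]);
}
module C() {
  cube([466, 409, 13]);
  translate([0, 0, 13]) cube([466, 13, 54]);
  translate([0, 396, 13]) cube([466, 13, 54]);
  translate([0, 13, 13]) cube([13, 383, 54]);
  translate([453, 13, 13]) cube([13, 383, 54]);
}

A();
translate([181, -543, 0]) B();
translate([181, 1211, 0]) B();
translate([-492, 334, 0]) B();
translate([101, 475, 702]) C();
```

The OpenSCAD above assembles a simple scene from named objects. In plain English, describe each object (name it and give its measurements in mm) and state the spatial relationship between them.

A is a rectangular dining table. The top is 634×991×39 mm with its upper surface at z = 702 mm. It stands on four 50×50 mm square legs, each inset 27 mm from the nearest pair of top edges, running from the floor to the underside of the top. Four apron rails, 50 mm thick and 78 mm tall, run between adjacent legs with their top edges flush with the underside of the top and their outer faces flush with the legs' outer faces.

B is a simple wooden stool: a rectangular seat 272 mm (x) by 323 mm (y), 37 mm thick, top face at z = 417 mm, on four square legs, each 44×44 mm in cross-section. The legs rest on z = 0, each flush with a corner of the seat.

C is an open storage box with external size 466×409×67 mm and wall thickness 13 mm (the base is also 13 mm thick). The base covers the whole footprint; the four walls stand on the base, with the y-facing walls full-width and the x-facing walls fitting between their inner faces.

Three stools sit around the table at the −y, +y, −x sides. The open box is on top of the table.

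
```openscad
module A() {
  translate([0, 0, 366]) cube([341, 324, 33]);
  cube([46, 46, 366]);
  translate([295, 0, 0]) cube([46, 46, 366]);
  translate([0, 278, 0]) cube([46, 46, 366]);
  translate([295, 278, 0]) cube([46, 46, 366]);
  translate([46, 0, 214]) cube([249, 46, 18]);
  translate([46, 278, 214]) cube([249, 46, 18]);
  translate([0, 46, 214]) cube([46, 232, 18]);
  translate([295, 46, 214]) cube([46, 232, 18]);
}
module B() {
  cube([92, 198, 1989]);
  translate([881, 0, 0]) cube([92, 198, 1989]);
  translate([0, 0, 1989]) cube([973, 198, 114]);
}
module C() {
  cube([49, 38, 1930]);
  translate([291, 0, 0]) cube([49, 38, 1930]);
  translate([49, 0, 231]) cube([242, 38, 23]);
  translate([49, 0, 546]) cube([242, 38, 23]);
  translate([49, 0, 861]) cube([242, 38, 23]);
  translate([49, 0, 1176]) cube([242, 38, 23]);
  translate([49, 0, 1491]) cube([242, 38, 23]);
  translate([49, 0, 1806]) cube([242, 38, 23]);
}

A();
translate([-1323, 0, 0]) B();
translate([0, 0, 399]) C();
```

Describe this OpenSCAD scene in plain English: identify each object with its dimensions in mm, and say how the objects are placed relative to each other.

A is a four-legged stool. The seat is a 341×324×33 mm slab whose top surface is at z = 399 mm; four square legs, each 46×46 mm in cross-section, run from the floor (z = 0) to the underside of the seat, each flush with a corner of the seat. Four stretchers, 46 mm wide and 18 mm tall, connect adjacent legs with their undersides at z = 214 mm, each running between the inner faces of the legs it joins and aligned with the legs' outer faces on the other axis.

B is a door frame. The clear opening is 789 mm wide and 1989 mm high. Two 92 mm wide jambs, 198 mm deep, stand either side of the opening from the floor to the top of the opening. A 114 mm thick head sits across the top of both jambs, spanning the full outside width of the frame.

C is a wooden ladder with two side rails of 49×38 mm section and 1930 mm height, set 340 mm apart overall. Between them run 6 rectangular rungs (38 mm deep, 23 mm thick), front faces flush with the rails' −y face. The bottom of the first rung is 231 mm above the floor and each subsequent rung is 315 mm higher than the one below.

The door frame is on the floor beside the stool on its −x side. The ladder is on top of the stool.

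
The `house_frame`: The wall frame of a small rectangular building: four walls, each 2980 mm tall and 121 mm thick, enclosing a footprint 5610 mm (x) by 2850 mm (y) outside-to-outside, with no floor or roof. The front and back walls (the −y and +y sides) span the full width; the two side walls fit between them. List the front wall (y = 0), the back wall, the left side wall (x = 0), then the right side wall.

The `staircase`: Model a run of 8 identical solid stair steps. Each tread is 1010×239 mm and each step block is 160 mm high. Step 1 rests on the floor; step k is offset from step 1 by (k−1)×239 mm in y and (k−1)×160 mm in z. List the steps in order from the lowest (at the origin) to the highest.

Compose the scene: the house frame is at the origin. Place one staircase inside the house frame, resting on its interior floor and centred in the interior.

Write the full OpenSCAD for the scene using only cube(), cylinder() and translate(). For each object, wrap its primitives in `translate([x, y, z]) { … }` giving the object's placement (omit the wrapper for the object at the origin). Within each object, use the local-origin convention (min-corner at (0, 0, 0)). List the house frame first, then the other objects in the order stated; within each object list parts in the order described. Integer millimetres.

cube([5610, 121, 2980]);
translate([0, 2729, 0]) cube([5610, 121, 2980]);
translate([0, 121, 0]) cube([121, 2608, 2980]);
translate([5489, 121, 0]) cube([121, 2608, 2980]);
translate([2300, 469, 0]) {
  cube([1010, 239, 160]);
  translate([0, 239, 160]) cube([1010, 239, 160]);
  translate([0, 478, 320]) cube([1010, 239, 160]);
  translate([0, 717, 480]) cube([1010, 239, 160]);
  translate([0, 956, 640]) cube([1010, 239, 160]);
  translate([0, 1195, 800]) cube([1010, 239, 160]);
  translate([0, 1434, 960]) cube([1010, 239, 160]);
  translate([0, 1673, 1120]) cube([1010, 239, 160]);
}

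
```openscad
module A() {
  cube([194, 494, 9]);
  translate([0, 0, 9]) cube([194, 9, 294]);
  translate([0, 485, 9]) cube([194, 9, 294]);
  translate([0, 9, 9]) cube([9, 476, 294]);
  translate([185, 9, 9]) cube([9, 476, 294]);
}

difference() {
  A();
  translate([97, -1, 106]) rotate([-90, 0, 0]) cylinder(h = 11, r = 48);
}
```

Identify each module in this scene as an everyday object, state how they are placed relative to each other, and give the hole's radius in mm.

The subtracted cylinder has r = 48 mm.

A is an open box. The open box has a circular hole through its front wall. The hole's radius is 48 mm.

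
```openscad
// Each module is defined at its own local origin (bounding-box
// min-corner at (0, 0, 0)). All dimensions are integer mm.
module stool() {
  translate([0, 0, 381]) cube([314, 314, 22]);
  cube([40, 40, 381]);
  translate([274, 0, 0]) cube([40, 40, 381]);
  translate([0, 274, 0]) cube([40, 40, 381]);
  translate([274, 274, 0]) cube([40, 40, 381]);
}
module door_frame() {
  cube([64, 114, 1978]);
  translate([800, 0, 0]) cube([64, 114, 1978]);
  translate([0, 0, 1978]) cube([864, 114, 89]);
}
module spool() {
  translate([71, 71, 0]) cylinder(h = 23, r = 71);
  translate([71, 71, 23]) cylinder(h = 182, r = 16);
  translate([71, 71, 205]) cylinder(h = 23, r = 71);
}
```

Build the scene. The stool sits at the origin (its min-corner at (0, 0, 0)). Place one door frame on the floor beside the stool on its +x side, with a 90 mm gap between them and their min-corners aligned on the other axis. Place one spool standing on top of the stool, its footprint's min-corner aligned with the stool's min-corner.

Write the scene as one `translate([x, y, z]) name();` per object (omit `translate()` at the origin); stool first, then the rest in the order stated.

stool();
translate([404, 0, 0]) door_frame();
translate([0, 0, 403]) spool();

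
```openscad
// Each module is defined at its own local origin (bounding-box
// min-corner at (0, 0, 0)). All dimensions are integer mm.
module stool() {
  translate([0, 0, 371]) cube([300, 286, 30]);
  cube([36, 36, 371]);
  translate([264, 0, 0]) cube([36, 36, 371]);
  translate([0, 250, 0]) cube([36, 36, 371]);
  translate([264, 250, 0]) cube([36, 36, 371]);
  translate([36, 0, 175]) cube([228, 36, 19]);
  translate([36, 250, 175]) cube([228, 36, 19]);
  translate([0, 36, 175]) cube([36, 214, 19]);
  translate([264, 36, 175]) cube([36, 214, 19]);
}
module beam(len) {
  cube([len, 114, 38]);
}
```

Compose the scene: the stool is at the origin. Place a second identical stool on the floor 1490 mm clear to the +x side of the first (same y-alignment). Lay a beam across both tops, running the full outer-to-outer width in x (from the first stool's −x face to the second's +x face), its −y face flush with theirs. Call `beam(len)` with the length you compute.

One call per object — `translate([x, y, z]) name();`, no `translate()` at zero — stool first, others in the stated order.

stool();
translate([1790, 0, 0]) stool();
translate([0, 0, 401]) beam(2090);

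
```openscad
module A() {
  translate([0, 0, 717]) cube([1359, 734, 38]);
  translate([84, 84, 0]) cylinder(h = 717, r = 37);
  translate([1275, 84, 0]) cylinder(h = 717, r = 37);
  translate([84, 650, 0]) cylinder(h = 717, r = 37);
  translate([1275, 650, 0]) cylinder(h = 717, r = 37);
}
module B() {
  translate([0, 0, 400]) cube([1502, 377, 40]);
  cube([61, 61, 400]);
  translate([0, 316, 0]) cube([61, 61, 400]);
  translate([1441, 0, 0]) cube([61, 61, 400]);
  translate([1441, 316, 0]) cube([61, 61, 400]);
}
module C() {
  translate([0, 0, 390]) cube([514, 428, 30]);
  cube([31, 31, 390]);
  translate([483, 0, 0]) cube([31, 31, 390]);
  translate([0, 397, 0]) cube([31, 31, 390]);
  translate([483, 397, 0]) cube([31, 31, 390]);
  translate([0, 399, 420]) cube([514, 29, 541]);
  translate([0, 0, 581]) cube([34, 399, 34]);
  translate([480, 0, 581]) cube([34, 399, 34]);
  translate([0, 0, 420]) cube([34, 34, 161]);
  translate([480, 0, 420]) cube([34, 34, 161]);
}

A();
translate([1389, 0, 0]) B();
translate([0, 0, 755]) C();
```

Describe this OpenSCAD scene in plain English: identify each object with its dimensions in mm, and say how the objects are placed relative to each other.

A is a rectangular dining table. The top is 1359×734×38 mm with its upper surface at z = 755 mm. It stands on four round legs of 74 mm diameter, each leg's bounding box inset 47 mm from the nearest pair of top edges, running from the floor to the underside of the top.

B is a long wooden bench with a 1502 mm (x) × 377 mm (y) seat, 40 mm thick, its top surface 440 mm above the floor. Four 61 mm square legs at the seat corners, flush with the edges, run from z = 0 to the seat underside.

C is a chair. The seat is a 514×428×30 mm slab with its top at z = 420 mm, on four 31×31 mm corner legs (flush with the seat edges, standing on z = 0). A flat backrest 29 mm thick, 541 mm tall, spans the full seat width and rises from the seat top along its +y edge, rear face flush with the rear of the seat. Two armrests of 34×34 mm section run along each side from the seat's front edge to the front of the backrest, top faces 195 mm above the seat top and outer faces flush with the seat's x-edges; a 34×34 mm post under the front of each armrest stands on the seat at the front corner.

The bench is on the floor beside the table on its +x side. The chair is on top of the table.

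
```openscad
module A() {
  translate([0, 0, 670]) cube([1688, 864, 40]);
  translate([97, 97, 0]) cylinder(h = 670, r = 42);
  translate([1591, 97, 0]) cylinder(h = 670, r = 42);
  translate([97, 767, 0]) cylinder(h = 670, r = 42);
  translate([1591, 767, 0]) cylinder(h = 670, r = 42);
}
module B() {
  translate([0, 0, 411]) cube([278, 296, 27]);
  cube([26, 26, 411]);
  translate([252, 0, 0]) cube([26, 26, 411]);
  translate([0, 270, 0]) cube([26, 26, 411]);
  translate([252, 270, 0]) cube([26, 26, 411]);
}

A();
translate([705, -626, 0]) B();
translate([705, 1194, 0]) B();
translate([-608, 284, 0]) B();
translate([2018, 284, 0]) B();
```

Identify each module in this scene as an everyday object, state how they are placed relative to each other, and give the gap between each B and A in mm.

Each stool's nearest face is 330 mm from the table's bounding box.

A is a table. B is a stool. Four stools sit around the table at the −y, +y, −x, +x sides. The gap between each stool and the table is 330 mm.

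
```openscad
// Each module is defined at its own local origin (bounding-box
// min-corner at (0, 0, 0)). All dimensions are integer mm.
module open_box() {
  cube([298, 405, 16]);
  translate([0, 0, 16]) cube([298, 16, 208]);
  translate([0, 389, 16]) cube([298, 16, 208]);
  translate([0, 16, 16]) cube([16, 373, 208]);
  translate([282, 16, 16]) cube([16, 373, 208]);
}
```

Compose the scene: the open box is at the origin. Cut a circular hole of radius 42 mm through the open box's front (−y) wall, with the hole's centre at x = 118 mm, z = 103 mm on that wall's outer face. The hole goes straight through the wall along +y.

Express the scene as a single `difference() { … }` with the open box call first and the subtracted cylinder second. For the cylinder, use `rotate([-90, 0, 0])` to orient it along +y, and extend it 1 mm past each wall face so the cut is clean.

difference() {
  open_box();
  translate([118, -1, 103]) rotate([-90, 0, 0]) cylinder(h = 18, r = 42);
}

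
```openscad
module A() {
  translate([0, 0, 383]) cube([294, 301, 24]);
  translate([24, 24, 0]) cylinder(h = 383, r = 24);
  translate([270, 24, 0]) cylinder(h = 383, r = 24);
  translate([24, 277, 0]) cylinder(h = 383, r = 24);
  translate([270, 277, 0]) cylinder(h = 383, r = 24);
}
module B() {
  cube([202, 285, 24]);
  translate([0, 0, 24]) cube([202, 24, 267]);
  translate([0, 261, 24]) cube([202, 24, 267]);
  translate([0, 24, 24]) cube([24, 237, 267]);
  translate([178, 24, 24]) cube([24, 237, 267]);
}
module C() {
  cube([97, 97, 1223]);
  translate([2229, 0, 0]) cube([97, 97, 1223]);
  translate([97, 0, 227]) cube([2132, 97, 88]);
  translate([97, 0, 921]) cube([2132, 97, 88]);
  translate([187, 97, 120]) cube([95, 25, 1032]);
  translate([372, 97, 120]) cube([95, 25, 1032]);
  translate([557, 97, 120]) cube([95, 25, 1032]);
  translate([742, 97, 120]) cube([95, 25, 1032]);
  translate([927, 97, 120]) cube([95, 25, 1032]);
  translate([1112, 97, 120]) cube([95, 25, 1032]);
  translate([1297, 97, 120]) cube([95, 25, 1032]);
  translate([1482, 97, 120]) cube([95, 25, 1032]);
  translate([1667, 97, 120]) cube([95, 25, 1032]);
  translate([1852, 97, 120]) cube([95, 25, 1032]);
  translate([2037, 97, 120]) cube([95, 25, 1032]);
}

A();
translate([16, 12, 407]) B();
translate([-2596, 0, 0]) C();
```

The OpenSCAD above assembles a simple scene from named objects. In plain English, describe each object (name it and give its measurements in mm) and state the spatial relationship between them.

A is a simple wooden stool: a rectangular seat 294 mm (x) by 301 mm (y), 24 mm thick, top face at z = 407 mm, on four round legs, each 48 mm in diameter. The legs rest on z = 0, each leg's axis is inset half a diameter from the nearest pair of seat edges (so the leg's bounding box is flush with the corner).

B is an open storage box with external size 202×285×291 mm and wall thickness 24 mm (the base is also 24 mm thick). The base covers the whole footprint; the four walls stand on the base, with the y-facing walls full-width and the x-facing walls fitting between their inner faces.

C is a fence section. Two 97×97 mm posts, 1223 mm tall, stand on the floor with a clear span of 2132 mm between their inner faces. Two horizontal rails of 97×88 mm section span the gap between the posts with their undersides at z = 227 mm and z = 921 mm, flush with the posts' −y face. 11 pickets, each 95 mm wide, 25 mm thick and 1032 mm tall, are fixed to the +y face of the rails with their bottoms at z = 120 mm, evenly spaced across the span with equal gaps (rounded down to the nearest mm) at the −x end and between each pair — any rounding remainder accumulates at the +x end.

The open box is on top of the stool. The fence section is on the floor beside the stool on its −x side.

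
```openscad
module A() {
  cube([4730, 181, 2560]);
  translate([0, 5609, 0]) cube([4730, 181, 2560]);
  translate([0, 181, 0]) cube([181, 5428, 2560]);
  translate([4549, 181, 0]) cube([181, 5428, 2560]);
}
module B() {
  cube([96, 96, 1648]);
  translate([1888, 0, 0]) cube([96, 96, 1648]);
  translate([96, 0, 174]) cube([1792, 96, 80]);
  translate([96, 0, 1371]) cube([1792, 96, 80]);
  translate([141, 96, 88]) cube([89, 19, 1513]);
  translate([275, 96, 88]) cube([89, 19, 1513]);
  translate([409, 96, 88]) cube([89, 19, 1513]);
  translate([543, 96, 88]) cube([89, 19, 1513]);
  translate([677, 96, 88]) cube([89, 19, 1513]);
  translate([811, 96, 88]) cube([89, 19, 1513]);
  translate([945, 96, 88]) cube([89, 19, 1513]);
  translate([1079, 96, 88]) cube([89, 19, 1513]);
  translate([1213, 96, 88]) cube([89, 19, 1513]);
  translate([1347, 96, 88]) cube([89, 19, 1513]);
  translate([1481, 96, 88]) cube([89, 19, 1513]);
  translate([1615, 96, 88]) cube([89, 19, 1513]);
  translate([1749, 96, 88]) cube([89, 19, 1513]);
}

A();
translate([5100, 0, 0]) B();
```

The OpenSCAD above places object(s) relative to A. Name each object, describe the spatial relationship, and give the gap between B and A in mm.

A is a house frame. B is a fence section. The fence section is on the floor beside the house frame on its +x side. The gap between the fence section and the house frame is 370 mm.

The fence section's nearest face is 370 mm from the house frame's +x face.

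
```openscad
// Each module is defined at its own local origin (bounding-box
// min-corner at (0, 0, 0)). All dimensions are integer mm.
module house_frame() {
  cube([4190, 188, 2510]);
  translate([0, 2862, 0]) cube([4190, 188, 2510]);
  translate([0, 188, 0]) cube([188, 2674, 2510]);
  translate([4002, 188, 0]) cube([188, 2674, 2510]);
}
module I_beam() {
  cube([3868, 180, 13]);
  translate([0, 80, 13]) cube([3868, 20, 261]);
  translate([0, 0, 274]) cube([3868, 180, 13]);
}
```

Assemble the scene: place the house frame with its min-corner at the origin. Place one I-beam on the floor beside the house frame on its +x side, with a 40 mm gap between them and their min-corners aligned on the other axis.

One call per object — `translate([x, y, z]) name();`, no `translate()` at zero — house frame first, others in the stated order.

house_frame();
translate([4230, 0, 0]) I_beam();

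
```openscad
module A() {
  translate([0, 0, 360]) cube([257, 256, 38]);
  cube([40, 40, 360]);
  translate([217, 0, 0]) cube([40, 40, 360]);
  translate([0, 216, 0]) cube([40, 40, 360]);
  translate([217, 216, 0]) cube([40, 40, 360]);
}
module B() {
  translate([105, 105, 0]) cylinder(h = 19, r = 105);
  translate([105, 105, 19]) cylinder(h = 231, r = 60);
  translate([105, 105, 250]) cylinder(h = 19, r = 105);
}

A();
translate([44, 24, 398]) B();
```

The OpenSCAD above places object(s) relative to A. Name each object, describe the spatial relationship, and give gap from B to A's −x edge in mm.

A is a stool. B is a spool. The spool is on top of the stool. The gap from the spool to the stool's −x edge is 44 mm.

The spool's min-x is at 44; the stool's min-x is 0; gap = 44 mm.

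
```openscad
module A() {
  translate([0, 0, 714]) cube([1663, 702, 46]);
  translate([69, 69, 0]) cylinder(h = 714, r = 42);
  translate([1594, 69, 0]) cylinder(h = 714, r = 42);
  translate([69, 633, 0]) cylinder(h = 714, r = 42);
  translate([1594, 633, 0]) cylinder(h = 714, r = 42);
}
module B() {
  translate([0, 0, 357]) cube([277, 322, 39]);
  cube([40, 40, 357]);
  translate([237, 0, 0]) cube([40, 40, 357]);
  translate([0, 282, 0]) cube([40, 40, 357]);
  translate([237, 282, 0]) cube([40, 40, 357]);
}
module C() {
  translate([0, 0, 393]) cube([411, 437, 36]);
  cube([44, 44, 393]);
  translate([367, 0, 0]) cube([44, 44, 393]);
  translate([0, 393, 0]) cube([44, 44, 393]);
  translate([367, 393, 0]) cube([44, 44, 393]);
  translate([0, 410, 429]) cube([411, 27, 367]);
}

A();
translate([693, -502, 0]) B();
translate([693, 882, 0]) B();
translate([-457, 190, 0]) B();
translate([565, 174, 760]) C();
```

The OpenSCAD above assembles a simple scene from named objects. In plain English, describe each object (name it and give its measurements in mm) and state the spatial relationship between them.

A is a rectangular dining table. The top is 1663×702×46 mm with its upper surface at z = 760 mm. It stands on four round legs of 84 mm diameter, each leg's bounding box inset 27 mm from the nearest pair of top edges, running from the floor to the underside of the top.

B is a four-legged stool. The seat is 277×322 mm, 39 mm thick, top at z = 396 mm. It stands on four square legs, each 40×40 mm in cross-section, from z = 0 to the seat underside, each flush with a corner of the seat.

C is a chair. The seat is a 411×437×36 mm slab with its top at z = 429 mm, on four 44×44 mm corner legs (flush with the seat edges, standing on z = 0). A flat backrest 27 mm thick, 367 mm tall, spans the full seat width and rises from the seat top along its +y edge, rear face flush with the rear of the seat.

Three stools sit around the table at the −y, +y, −x sides. The chair is on top of the table.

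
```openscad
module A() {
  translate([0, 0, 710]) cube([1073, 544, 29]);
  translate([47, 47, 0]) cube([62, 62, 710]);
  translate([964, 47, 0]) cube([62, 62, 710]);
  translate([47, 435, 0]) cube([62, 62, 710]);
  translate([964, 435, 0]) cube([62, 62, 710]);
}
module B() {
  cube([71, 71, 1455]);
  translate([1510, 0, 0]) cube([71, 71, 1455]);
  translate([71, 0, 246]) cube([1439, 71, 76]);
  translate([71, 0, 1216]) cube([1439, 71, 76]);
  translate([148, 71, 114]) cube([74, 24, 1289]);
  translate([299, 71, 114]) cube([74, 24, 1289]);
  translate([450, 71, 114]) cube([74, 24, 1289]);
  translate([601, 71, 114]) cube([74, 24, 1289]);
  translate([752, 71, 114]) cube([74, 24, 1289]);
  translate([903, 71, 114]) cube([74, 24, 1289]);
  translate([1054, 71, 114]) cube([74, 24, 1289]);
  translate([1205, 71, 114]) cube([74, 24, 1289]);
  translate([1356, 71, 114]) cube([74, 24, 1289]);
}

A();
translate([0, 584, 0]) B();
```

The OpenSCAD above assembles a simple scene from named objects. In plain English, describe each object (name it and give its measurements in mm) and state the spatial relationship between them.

A is a rectangular dining table. The top is 1073×544×29 mm with its upper surface at z = 739 mm. It stands on four 62×62 mm square legs, each inset 47 mm from the nearest pair of top edges, running from the floor to the underside of the top.

B is a fence section. Two 71×71 mm posts, 1455 mm tall, stand on the floor with a clear span of 1439 mm between their inner faces. Two horizontal rails of 71×76 mm section span the gap between the posts with their undersides at z = 246 mm and z = 1216 mm, flush with the posts' −y face. 9 pickets, each 74 mm wide, 24 mm thick and 1289 mm tall, are fixed to the +y face of the rails with their bottoms at z = 114 mm, evenly spaced across the span with equal gaps (rounded down to the nearest mm) at the −x end and between each pair — any rounding remainder accumulates at the +x end.

The fence section is on the floor beside the table on its +y side.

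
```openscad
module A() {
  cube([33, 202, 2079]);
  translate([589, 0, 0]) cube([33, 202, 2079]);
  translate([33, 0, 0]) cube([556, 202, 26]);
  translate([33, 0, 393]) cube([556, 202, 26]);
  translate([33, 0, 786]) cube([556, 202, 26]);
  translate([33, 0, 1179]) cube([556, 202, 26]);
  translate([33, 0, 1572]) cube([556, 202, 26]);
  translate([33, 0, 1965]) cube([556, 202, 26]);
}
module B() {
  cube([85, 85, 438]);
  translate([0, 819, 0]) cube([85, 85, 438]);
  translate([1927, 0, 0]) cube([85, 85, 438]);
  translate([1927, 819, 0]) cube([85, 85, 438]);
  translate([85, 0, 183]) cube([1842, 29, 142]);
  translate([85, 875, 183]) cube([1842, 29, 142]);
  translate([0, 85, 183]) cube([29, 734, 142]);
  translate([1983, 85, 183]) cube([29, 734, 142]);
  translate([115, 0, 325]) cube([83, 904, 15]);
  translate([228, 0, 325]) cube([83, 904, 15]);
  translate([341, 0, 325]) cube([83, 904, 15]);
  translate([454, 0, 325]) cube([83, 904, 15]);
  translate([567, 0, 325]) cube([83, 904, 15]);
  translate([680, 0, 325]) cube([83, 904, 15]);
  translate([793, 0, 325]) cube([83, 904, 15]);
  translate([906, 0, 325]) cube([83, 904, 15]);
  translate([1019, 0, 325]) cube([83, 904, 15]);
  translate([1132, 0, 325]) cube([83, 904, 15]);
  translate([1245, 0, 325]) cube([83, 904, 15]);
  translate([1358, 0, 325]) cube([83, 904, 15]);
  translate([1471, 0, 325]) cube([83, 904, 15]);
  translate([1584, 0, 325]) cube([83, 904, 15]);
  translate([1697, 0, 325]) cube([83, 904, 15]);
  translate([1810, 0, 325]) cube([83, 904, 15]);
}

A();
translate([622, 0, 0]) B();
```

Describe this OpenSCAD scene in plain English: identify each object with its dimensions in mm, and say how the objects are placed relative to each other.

A is an open bookshelf. Two side panels, each 33 mm thick, 202 mm deep and 2079 mm tall, stand 622 mm apart (outside-to-outside). Between them sit 6 shelves, each 26 mm thick and 202 mm deep, spanning the full gap between the sides. The bottom shelf rests on the floor (its underside at z = 0) and the clear gap between one shelf's top and the next shelf's underside is 367 mm.

B is a bed frame 2012 mm long (x) by 904 mm wide (y). Four 85×85 mm corner posts, 438 mm tall, at the corners of the footprint. Four rails of 29 mm thickness and 142 mm height run between adjacent posts with their undersides at z = 183 mm, their outer faces flush with the outside of the frame (the two x-running rails run between the posts' inner faces; the two y-running rails run between the posts' inner faces). 16 slats, each 83 mm wide (x) and 15 mm thick, lie across the top of the two x-running rails, running the full 904 mm width of the frame in y; the slats are evenly spaced along x between the inner faces of the end posts with equal gaps (rounded down to the nearest mm) at the −x end and between each pair — any rounding remainder accumulates at the +x end.

The bed frame is against the bookshelf's +x side, with their −y faces flush.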